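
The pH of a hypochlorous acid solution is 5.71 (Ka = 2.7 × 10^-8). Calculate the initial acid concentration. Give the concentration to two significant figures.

C₀ = 1.4 × 10^-4 M

[H+] = 10^(-5.71) = 1.95 × 10^-6 M = x
Ka = x²/(C₀ − x) ⇒ C₀ = x + x²/Ka
C₀ = 1.95 × 10^-6 + (1.95 × 10^-6)²/(2.7 × 10^-8) = 1.43 × 10^-4 M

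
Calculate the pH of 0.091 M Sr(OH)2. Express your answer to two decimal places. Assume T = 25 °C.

pH = 13.26

Sr(OH)2 is a strong base (each formula unit releases 2 OH-); [OH-] = 0.182 M.
pOH = -log(0.182) = 0.74
pH = 14.00 - 0.74 = 13.26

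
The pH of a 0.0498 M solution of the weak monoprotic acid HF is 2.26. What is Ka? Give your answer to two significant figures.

Ka = 6.8 × 10^-4

[H+] = 10^(-2.26) = 5.50 × 10^-3 M
At equilibrium [HA] = 0.0498 − 5.50 × 10^-3 = 4.43 × 10^-2 M
Ka = [H+][A-]/[HA] = (5.50 × 10^-3)² / 4.43 × 10^-2 = 6.8 × 10^-4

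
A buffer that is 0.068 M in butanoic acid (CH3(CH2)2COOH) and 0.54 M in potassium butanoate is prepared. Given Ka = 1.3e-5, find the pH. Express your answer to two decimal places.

pKa = −log(1.3 × 10^-5) = 4.886
Henderson–Hasselbalch: pH = pKa + log([CH3(CH2)2COO-]/[CH3(CH2)2COOH]) = 4.886 + log(0.54/0.068)
pH = 4.886 + (+0.900) = 5.79

pH = 5.79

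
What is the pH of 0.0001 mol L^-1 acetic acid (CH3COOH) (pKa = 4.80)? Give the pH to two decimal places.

CH3COOH ⇌ CH3COO- + H+
Ka = 10^(−4.80) = 1.58 × 10^-5
From the ICE table, Ka = [H+]²/(0.0001 − [H+]) = 1.58 × 10^-5.
[H+] is not negligible relative to C₀; solve [H+]² + 1.58e-05·[H+] − 1.58e-09 = 0.
[H+] = (−Ka + √(Ka² + 4·Ka·C₀))/2 = 3.26 × 10^-5 M
pH = −log(3.26 × 10^-5) = 4.49

pH = 4.49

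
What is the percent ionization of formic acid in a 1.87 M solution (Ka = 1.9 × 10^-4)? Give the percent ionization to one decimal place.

HCOOH ⇌ HCOO- + H+; let x = [H+] at equilibrium.
x ≈ √(Ka·C₀) = √(1.9 × 10^-4 × 1.87) = 1.88 × 10^-2 M
Fraction ionized = 1.88 × 10^-2 / 1.87 = 0.0101 → 1.0%

1.0%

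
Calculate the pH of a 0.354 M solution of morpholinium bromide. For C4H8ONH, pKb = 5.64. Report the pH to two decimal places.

pH = 4.41

C4H8ONH2+ is the conjugate acid of the weak base C4H8ONH.
Kb = 10^(−5.64) = 2.29 × 10^-6
Ka = Kw/Kb = 1.0×10^-14 / 2.29 × 10^-6 = 4.37 × 10^-9
From the ICE table, Ka = [H+]²/(0.354 − [H+]) = 4.37 × 10^-9.
Since Ka ≪ C₀, [H+] ≈ √(Ka·C₀) = 3.93 × 10^-5 M.
([H+]/C₀ = 0.011% < 5%, so the approximation holds.)
pH = −log(3.93 × 10^-5) = 4.41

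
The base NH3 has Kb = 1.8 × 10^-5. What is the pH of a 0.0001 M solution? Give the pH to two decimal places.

pH = 9.54

NH3 + H2O ⇌ NH4+ + OH-
From the ICE table, Kb = x²/(0.0001 − x) = 1.8 × 10^-5.
x is not negligible relative to C₀; solve x² + 1.8e-05·x − 1.8e-09 = 0.
x = [−1.8e-05 + √(1.8e-05² + 7.2e-09)]/2 = 3.44 × 10^-5 M
pOH = 4.46, so pH = 14.00 − pOH = 9.54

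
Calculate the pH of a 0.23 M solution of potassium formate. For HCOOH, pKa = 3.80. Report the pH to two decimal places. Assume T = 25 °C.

pH = 8.58

HCOO- is the conjugate base of the weak acid HCOOH.
Ka = 10^(−3.80) = 1.58 × 10^-4
Kb = Kw/Ka = 1.0×10^-14 / 1.58 × 10^-4 = 6.33 × 10^-11
Kb = [OH-]²/(0.23 − [OH-]) = 6.33 × 10^-11
Since Kb ≪ C₀, [OH-] ≈ √(Kb·C₀) = 3.82 × 10^-6 M.
pOH = −log(3.82 × 10^-6) = 5.42; pH = 14.00 − 5.42 = 8.58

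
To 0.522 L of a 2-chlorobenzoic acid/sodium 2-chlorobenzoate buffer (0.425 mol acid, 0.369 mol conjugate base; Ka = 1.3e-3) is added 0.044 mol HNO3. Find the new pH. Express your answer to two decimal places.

After neutralization: n(ClC6H4COOH) = 0.469 mol, n(ClC6H4COO-) = 0.325 mol.
pKa = −log(1.3 × 10^-3) = 2.886
pH = pKa + log([A⁻]/[HA]) = 2.886 + log(0.325/0.469) = 2.886 -0.159

pH = 2.73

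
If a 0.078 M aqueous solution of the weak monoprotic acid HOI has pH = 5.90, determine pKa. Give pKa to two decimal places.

[H+] = 10^(-5.90) = 1.26 × 10^-6 M
At equilibrium [HA] = 0.078 − 1.26 × 10^-6 = 7.80 × 10^-2 M
Ka = [H+][A-]/[HA] = (1.26 × 10^-6)² / 7.80 × 10^-2 = 2.04 × 10^-11
pKa = -log(2.04 × 10^-11) = 10.69

pKa = 10.69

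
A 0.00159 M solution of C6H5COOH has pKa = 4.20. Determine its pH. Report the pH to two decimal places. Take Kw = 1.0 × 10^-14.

C6H5COOH ⇌ C6H5COO- + H+
Ka = 10^(−4.20) = 6.31 × 10^-5
Ka = [H+]²/(0.00159 − [H+]) = 6.31 × 10^-5
[H+] is not negligible relative to C₀; solve [H+]² + 6.31e-05·[H+] − 1e-07 = 0.
[H+] = [−6.31e-05 + √(6.31e-05² + 4.01e-07)]/2 = 2.87 × 10^-4 M
pH = −log(2.87 × 10^-4) = 3.54

pH = 3.54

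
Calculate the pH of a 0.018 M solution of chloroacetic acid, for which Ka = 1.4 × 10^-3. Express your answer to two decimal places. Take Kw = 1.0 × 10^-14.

ClCH2COOH ⇌ ClCH2COO- + H+
Ka = x²/(0.018 − x) = 1.4 × 10^-3
Here C₀/Ka ≈ 12.9, so the small-x approximation fails. Use the quadratic:
x = (−Ka + √(Ka² + 4·Ka·C₀))/2 = 4.37 × 10^-3 M
pH = −log(4.37 × 10^-3) = 2.36

pH = 2.36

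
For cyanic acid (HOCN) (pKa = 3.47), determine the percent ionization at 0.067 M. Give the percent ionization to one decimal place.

HOCN ⇌ OCN- + H+; let x = [H+] at equilibrium.
Ka = 10^(−3.47) = 3.39 × 10^-4
Solve x² + 0.000339x − 2.27e-05 = 0 → x = 4.60 × 10^-3 M
Fraction ionized = 4.60 × 10^-3 / 0.067 = 0.0687 → 6.9%

6.9%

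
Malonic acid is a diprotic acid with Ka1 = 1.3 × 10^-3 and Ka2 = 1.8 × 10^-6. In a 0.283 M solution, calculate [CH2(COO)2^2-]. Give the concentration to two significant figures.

First ionization gives [H+] ≈ [CH2(COOH)COO-] = 1.85 × 10^-2 M.
Second step: Ka2 = [H+][CH2(COO)2^2-]/[CH2(COOH)COO-] ≈ [CH2(COO)2^2-] (since [H+] ≈ [CH2(COOH)COO-]).
So [CH2(COO)2^2-] ≈ Ka2.

1.8 × 10^-6 M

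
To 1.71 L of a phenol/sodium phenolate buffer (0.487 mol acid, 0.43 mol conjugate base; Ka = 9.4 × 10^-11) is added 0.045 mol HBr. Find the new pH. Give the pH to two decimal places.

pH = 9.89

After neutralization: n(C6H5OH) = 0.532 mol, n(C6H5O-) = 0.385 mol.
pKa = −log(9.4 × 10^-11) = 10.027
Henderson–Hasselbalch with mole ratio 0.385/0.532: pH = 10.027 + (-0.140)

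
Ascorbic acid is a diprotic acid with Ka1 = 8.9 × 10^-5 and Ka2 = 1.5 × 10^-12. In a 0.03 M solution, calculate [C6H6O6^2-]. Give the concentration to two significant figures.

1.5 × 10^-12 M

First ionization gives [H+] ≈ [HC6H6O6-] = 1.59 × 10^-3 M.
Second step: Ka2 = [H+][C6H6O6^2-]/[HC6H6O6-] ≈ [C6H6O6^2-] (since [H+] ≈ [HC6H6O6-]).
So [C6H6O6^2-] ≈ Ka2.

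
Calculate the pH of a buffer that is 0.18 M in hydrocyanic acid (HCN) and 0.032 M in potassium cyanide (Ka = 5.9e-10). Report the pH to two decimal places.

pKa = −log(5.9 × 10^-10) = 9.229
Using pH = pKa + log([base]/[acid]) with [base]/[acid] = 0.032/0.18:
pH = 9.229 + (-0.750) = 8.48

pH = 8.48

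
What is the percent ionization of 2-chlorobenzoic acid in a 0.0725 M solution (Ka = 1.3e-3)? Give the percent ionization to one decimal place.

12.5%

ClC6H4COOH ⇌ ClC6H4COO- + H+; let x = [H+] at equilibrium.
Ka = x²/(C₀ − x); solving the quadratic gives x = 9.08 × 10^-3 M.
% ionization = x/C₀ × 100% = 9.08 × 10^-3/0.0725 × 100% = 12.5%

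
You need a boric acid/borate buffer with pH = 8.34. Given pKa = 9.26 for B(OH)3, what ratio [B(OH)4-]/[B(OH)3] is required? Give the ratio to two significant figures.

ratio = 0.12

pH = pKa + log(r) ⇒ log(r) = 8.34 − 9.26 = -0.92
r = [B(OH)4-]/[B(OH)3] = 10^(-0.92) = 0.12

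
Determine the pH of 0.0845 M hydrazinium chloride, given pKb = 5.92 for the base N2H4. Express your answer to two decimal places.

N2H5+ is the conjugate acid of the weak base N2H4.
Kb = 10^(−5.92) = 1.20 × 10^-6
Ka = Kw/Kb = 1.0×10^-14 / 1.20 × 10^-6 = 8.33 × 10^-9
Ka = [H+]²/(0.0845 − [H+]) = 8.33 × 10^-9
Assume [H+] ≪ 0.0845: [H+] ≈ √(8.33 × 10^-9 × 0.0845) = 2.65 × 10^-5 M
Check: 0.031% ionized — well under 5%, approximation valid.
pH = −log[H+] = −log(2.65 × 10^-5) = 4.58

pH = 4.58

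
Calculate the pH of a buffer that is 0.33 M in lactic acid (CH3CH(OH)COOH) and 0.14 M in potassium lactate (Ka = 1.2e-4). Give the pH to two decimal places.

pKa = −log(1.2 × 10^-4) = 3.921
Using pH = pKa + log([base]/[acid]) with [base]/[acid] = 0.14/0.33:
pH = 3.921 + (-0.372) = 3.55

pH = 3.55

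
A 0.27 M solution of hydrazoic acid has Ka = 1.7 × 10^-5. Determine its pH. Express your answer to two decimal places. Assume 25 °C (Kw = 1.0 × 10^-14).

HN3 ⇌ N3- + H+
Ka = [H+]²/(0.27 − [H+]) = 1.7 × 10^-5
Assume [H+] ≪ 0.27: [H+] ≈ √(1.7 × 10^-5 × 0.27) = 2.14 × 10^-3 M
([H+]/C₀ = 0.79% < 5%, so the approximation holds.)
pH = −log(2.14 × 10^-3) = 2.67

pH = 2.67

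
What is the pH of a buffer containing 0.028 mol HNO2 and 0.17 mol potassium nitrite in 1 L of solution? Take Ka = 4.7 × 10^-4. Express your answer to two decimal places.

pKa = −log(4.7 × 10^-4) = 3.328
pH = pKa + log([A⁻]/[HA]) = 3.328 + log(0.17/0.028)
pH = 3.328 + (+0.783) = 4.11

pH = 4.11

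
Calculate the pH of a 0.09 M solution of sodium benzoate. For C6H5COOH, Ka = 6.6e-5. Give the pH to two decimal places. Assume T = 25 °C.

C6H5COO- is the conjugate base of the weak acid C6H5COOH.
Kb = Kw/Ka = 1.0×10^-14 / 6.6 × 10^-5 = 1.52 × 10^-10
From the ICE table, Kb = [OH-]²/(0.09 − [OH-]) = 1.52 × 10^-10.
Since Kb ≪ C₀, [OH-] ≈ √(Kb·C₀) = 3.70 × 10^-6 M.
Check: 0.0041% ionized — well under 5%, approximation valid.
pOH = −log(3.70 × 10^-6) = 5.43; pH = 14.00 − 5.43 = 8.57

pH = 8.57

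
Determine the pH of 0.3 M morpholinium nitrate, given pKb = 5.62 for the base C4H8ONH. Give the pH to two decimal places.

pH = 4.45

C4H8ONH2+ is the conjugate acid of the weak base C4H8ONH.
Kb = 10^(−5.62) = 2.40 × 10^-6
Ka = Kw/Kb = 1.0×10^-14 / 2.40 × 10^-6 = 4.17 × 10^-9
From the ICE table, Ka = x²/(0.3 − x) = 4.17 × 10^-9.
Neglecting x in the denominator: x = √(4.17 × 10^-9 × 0.3) = 3.54 × 10^-5 M
Check: 0.012% ionized — well under 5%, approximation valid.
pH = −log(3.54 × 10^-5) = 4.45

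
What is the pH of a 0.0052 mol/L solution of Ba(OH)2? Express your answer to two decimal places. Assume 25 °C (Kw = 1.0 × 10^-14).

Ba(OH)2 is a strong base (each formula unit releases 2 OH-); [OH-] = 0.0104 M.
pOH = -log(0.0104) = 1.98
pH = 14.00 - 1.98 = 12.02

pH = 12.02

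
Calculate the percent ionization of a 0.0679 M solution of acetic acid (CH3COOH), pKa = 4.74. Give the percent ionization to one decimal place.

1.6%

CH3COOH ⇌ CH3COO- + H+; let x = [H+] at equilibrium.
Ka = 10^(−4.74) = 1.82 × 10^-5
x ≈ √(Ka·C₀) = √(1.82 × 10^-5 × 0.0679) = 1.11 × 10^-3 M
% ionization = x/C₀ × 100% = 1.11 × 10^-3/0.0679 × 100% = 1.6%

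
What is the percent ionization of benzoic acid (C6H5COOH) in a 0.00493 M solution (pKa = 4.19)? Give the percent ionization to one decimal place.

C6H5COOH ⇌ C6H5COO- + H+; let x = [H+] at equilibrium.
Ka = 10^(−4.19) = 6.46 × 10^-5
Solve x² + 6.46e-05x − 3.18e-07 = 0 → x = 5.33 × 10^-4 M
Fraction ionized = 5.33 × 10^-4 / 0.00493 = 0.1081 → 10.8%

10.8%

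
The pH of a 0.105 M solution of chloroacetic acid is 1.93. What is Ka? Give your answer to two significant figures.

[H+] = 10^(-1.93) = 1.17 × 10^-2 M
At equilibrium [HA] = 0.105 − 1.17 × 10^-2 = 9.33 × 10^-2 M
Ka = [H+][A-]/[HA] = (1.17 × 10^-2)² / 9.33 × 10^-2 = 1.5 × 10^-3

Ka = 1.5 × 10^-3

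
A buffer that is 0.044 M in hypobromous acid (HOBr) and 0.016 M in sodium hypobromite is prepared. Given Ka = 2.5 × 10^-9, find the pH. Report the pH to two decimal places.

pH = 8.16

pKa = −log(2.5 × 10^-9) = 8.602
Using pH = pKa + log([base]/[acid]) with [base]/[acid] = 0.016/0.044:
pH = 8.602 + (-0.439) = 8.16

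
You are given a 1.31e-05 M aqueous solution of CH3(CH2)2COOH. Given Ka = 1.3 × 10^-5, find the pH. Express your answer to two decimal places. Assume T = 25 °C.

pH = 5.09

CH3(CH2)2COOH ⇌ CH3(CH2)2COO- + H+
Ka = [H+]²/(1.31e-05 − [H+]) = 1.3 × 10^-5
The 5% rule fails; solving [H+]² + Ka·[H+] − Ka·C₀ = 0 exactly:
[H+] = (−Ka + √(Ka² + 4·Ka·C₀))/2 = 8.08 × 10^-6 M
pH = −log(8.08 × 10^-6) = 5.09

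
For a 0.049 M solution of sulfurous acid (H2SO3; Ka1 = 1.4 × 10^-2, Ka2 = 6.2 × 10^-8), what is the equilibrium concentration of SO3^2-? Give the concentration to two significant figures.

6.2 × 10^-8 M

First ionization gives [H+] ≈ [HSO3-] = 2.01 × 10^-2 M.
Second step: Ka2 = [H+][SO3^2-]/[HSO3-] ≈ [SO3^2-] (since [H+] ≈ [HSO3-]).
So [SO3^2-] ≈ Ka2.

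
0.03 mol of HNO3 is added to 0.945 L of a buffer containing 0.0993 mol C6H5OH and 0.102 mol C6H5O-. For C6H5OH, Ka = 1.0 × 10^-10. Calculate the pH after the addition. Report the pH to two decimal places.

Added H+ converts C6H5O- to C6H5OH: C6H5OH → 0.129 mol, C6H5O- → 0.072 mol.
pKa = −log(1.0 × 10^-10) = 10.000
Henderson–Hasselbalch with mole ratio 0.072/0.129: pH = 10.000 + (-0.253)

pH = 9.75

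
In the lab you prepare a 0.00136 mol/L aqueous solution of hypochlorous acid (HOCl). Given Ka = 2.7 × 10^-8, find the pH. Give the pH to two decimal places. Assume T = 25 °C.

pH = 5.22

HOCl ⇌ OCl- + H+
Ka = [H+]²/(0.00136 − [H+]) = 2.7 × 10^-8
Assume [H+] ≪ 0.00136: [H+] ≈ √(2.7 × 10^-8 × 0.00136) = 6.06 × 10^-6 M
pH = −log[H+] = −log(6.06 × 10^-6) = 5.22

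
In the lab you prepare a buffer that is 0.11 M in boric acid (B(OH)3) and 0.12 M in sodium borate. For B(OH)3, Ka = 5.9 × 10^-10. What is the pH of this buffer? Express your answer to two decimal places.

pKa = −log(5.9 × 10^-10) = 9.229
Using pH = pKa + log([base]/[acid]) with [base]/[acid] = 0.12/0.11:
pH = 9.229 + (+0.038) = 9.27

pH = 9.27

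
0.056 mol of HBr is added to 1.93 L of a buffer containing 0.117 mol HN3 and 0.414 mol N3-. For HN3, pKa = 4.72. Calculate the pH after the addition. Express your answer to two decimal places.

After neutralization: n(HN3) = 0.173 mol, n(N3-) = 0.358 mol.
pH = pKa + log(n_N3-/n_HN3) = 4.72 + log(0.358/0.173) = 4.72 + (+0.316)

pH = 5.04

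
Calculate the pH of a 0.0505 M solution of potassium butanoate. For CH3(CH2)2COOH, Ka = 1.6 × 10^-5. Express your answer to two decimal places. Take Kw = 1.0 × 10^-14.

CH3(CH2)2COO- is the conjugate base of the weak acid CH3(CH2)2COOH.
Kb = Kw/Ka = 1.0×10^-14 / 1.6 × 10^-5 = 6.25 × 10^-10
Kb = [OH-]²/(0.0505 − [OH-]) = 6.25 × 10^-10
Assume [OH-] ≪ 0.0505: [OH-] ≈ √(6.25 × 10^-10 × 0.0505) = 5.62 × 10^-6 M
([OH-]/C₀ = 0.011% < 5%, so the approximation holds.)
pOH = −log(5.62 × 10^-6) = 5.25; pH = 14.00 − 5.25 = 8.75

pH = 8.75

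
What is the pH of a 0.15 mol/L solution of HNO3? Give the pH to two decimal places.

HNO3 is a strong acid and dissociates completely, so [H+] = 0.15 M.
pH = -log(0.15) = 0.82

pH = 0.82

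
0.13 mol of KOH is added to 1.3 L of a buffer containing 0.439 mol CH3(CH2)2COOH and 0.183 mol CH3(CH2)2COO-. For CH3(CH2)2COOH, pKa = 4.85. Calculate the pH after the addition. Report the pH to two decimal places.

pH = 4.86

After neutralization: n(CH3(CH2)2COOH) = 0.309 mol, n(CH3(CH2)2COO-) = 0.313 mol.
pH = pKa + log(n_CH3(CH2)2COO-/n_CH3(CH2)2COOH) = 4.85 + log(0.313/0.309) = 4.85 + (+0.006)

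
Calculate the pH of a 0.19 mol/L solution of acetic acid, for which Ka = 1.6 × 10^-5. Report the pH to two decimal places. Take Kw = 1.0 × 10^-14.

CH3COOH ⇌ CH3COO- + H+
From the ICE table, Ka = [H+]²/(0.19 − [H+]) = 1.6 × 10^-5.
Assume [H+] ≪ 0.19: [H+] ≈ √(1.6 × 10^-5 × 0.19) = 1.74 × 10^-3 M
([H+]/C₀ = 0.92% < 5%, so the approximation holds.)
pH = −log[H+] = −log(1.74 × 10^-3) = 2.76

pH = 2.76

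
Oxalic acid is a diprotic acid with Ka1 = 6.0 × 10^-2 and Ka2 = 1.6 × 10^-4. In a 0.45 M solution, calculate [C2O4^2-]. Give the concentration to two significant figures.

First ionization gives [H+] ≈ [HC2O4-] = 1.37 × 10^-1 M.
Second step: Ka2 = [H+][C2O4^2-]/[HC2O4-] ≈ [C2O4^2-] (since [H+] ≈ [HC2O4-]).
So [C2O4^2-] ≈ Ka2.

1.6 × 10^-4 M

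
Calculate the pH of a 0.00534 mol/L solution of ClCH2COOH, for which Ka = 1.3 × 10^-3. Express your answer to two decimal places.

pH = 2.69

ClCH2COOH ⇌ ClCH2COO- + H+
From the ICE table, Ka = [H+]²/(0.00534 − [H+]) = 1.3 × 10^-3.
[H+] is not negligible relative to C₀; solve [H+]² + 0.0013·[H+] − 6.94e-06 = 0.
[H+] = [−0.0013 + √(0.0013² + 2.78e-05)]/2 = 2.06 × 10^-3 M
pH = −log[H+] = −log(2.06 × 10^-3) = 2.69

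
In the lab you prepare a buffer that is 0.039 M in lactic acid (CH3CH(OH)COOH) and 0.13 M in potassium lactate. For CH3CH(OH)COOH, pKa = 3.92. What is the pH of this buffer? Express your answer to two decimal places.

pH = 4.44

Using pH = pKa + log([base]/[acid]) with [base]/[acid] = 0.13/0.039:
pH = 3.92 + (+0.523) = 4.44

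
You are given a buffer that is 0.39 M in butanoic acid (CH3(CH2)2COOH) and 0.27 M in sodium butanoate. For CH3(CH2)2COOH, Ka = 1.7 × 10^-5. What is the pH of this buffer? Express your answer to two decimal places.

pKa = −log(1.7 × 10^-5) = 4.770
Henderson–Hasselbalch: pH = pKa + log([CH3(CH2)2COO-]/[CH3(CH2)2COOH]) = 4.770 + log(0.27/0.39)
pH = 4.770 + (-0.160) = 4.61

pH = 4.61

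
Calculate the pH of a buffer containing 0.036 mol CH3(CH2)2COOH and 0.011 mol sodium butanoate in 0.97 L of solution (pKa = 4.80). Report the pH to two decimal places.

pH = 4.29

pH = pKa + log([A⁻]/[HA]) = 4.80 + log(0.011/0.036)
pH = 4.80 + (-0.515) = 4.29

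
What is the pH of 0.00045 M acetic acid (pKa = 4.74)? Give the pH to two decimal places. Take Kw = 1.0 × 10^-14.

CH3COOH ⇌ CH3COO- + H+
Ka = 10^(−4.74) = 1.82 × 10^-5
Ka = [H+]²/(0.00045 − [H+]) = 1.82 × 10^-5
The 5% rule fails; solving [H+]² + Ka·[H+] − Ka·C₀ = 0 exactly:
[H+] = [−1.82e-05 + √(1.82e-05² + 3.28e-08)]/2 = 8.19 × 10^-5 M
pH = −log(8.19 × 10^-5) = 4.09

pH = 4.09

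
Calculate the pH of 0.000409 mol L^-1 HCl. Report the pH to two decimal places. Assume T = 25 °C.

pH = 3.39

HCl is a strong acid and dissociates completely, so [H+] = 0.000409 M.
pH = -log(0.000409) = 3.39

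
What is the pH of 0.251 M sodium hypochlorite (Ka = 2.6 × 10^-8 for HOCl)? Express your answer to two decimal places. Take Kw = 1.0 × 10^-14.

pH = 10.49

OCl- is the conjugate base of the weak acid HOCl.
Kb = Kw/Ka = 1.0×10^-14 / 2.6 × 10^-8 = 3.85 × 10^-7
From the ICE table, Kb = [OH-]²/(0.251 − [OH-]) = 3.85 × 10^-7.
Neglecting [OH-] in the denominator: [OH-] = √(3.85 × 10^-7 × 0.251) = 3.11 × 10^-4 M
Check: 0.12% ionized — well under 5%, approximation valid.
pOH = −log(3.11 × 10^-4) = 3.51; pH = 14.00 − 3.51 = 10.49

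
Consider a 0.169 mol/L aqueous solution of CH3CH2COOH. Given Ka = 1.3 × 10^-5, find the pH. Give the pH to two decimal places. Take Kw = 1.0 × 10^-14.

CH3CH2COOH ⇌ CH3CH2COO- + H+
From the ICE table, Ka = [H+]²/(0.169 − [H+]) = 1.3 × 10^-5.
Neglecting [H+] in the denominator: [H+] = √(1.3 × 10^-5 × 0.169) = 1.48 × 10^-3 M
Check: 0.88% ionized — well under 5%, approximation valid.
pH = −log[H+] = −log(1.48 × 10^-3) = 2.83

pH = 2.83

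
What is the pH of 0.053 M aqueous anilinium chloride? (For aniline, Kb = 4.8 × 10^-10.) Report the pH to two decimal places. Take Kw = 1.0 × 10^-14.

C6H5NH3+ is the conjugate acid of the weak base C6H5NH2.
Ka = Kw/Kb = 1.0×10^-14 / 4.8 × 10^-10 = 2.08 × 10^-5
Ka = x²/(0.053 − x) = 2.08 × 10^-5
Neglecting x in the denominator: x = √(2.08 × 10^-5 × 0.053) = 1.05 × 10^-3 M
Check: 2% ionized — well under 5%, approximation valid.
pH = −log[H+] = −log(1.05 × 10^-3) = 2.98

pH = 2.98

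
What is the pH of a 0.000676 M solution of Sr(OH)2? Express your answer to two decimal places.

Sr(OH)2 is a strong base (each formula unit releases 2 OH-); [OH-] = 0.00135 M.
pOH = -log(0.00135) = 2.87
pH = 14.00 - 2.87 = 11.13

pH = 11.13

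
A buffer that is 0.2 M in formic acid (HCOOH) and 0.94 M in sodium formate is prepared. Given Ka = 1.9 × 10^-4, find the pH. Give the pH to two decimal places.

pKa = −log(1.9 × 10^-4) = 3.721
pH = pKa + log([A⁻]/[HA]) = 3.721 + log(0.94/0.2)
pH = 3.721 + (+0.672) = 4.39

pH = 4.39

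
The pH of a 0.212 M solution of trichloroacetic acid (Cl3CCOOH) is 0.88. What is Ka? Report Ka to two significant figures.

Ka = 2.2 × 10^-1

[H+] = 10^(-0.88) = 1.32 × 10^-1 M
At equilibrium [HA] = 0.212 − 1.32 × 10^-1 = 8.00 × 10^-2 M
Ka = [H+][A-]/[HA] = (1.32 × 10^-1)² / 8.00 × 10^-2 = 2.2 × 10^-1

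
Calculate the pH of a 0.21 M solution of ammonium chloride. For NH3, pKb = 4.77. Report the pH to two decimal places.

NH4+ is the conjugate acid of the weak base NH3.
Kb = 10^(−4.77) = 1.70 × 10^-5
Ka = Kw/Kb = 1.0×10^-14 / 1.70 × 10^-5 = 5.88 × 10^-10
From the ICE table, Ka = [H+]²/(0.21 − [H+]) = 5.88 × 10^-10.
Since Ka ≪ C₀, [H+] ≈ √(Ka·C₀) = 1.11 × 10^-5 M.
([H+]/C₀ = 0.0053% < 5%, so the approximation holds.)
pH = −log[H+] = −log(1.11 × 10^-5) = 4.95

pH = 4.95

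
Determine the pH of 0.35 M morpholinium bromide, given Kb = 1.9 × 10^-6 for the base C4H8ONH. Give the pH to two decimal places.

C4H8ONH2+ is the conjugate acid of the weak base C4H8ONH.
Ka = Kw/Kb = 1.0×10^-14 / 1.9 × 10^-6 = 5.26 × 10^-9
Ka = [H+]²/(0.35 − [H+]) = 5.26 × 10^-9
Neglecting [H+] in the denominator: [H+] = √(5.26 × 10^-9 × 0.35) = 4.29 × 10^-5 M
pH = −log(4.29 × 10^-5) = 4.37

pH = 4.37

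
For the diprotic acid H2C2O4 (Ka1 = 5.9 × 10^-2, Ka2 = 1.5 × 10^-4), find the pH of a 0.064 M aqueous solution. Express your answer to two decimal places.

pH = 1.41

Since Ka1 ≫ Ka2, the first ionization dominates [H+].
Ka1 = x²/(0.064 − x) = 5.9 × 10^-2
Solving the quadratic: x = (−Ka1 + √(Ka1² + 4·Ka1·C₀))/2 = 3.87 × 10^-2 M
pH = −log(3.87 × 10^-2) = 1.41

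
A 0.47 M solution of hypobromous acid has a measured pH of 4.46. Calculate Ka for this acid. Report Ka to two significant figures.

Ka = 2.6 × 10^-9

[H+] = 10^(-4.46) = 3.47 × 10^-5 M
At equilibrium [HA] = 0.47 − 3.47 × 10^-5 = 4.70 × 10^-1 M
Ka = [H+][A-]/[HA] = (3.47 × 10^-5)² / 4.70 × 10^-1 = 2.6 × 10^-9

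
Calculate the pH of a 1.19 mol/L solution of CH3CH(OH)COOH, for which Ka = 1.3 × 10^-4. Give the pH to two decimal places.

pH = 1.91

CH3CH(OH)COOH ⇌ CH3CH(OH)COO- + H+
Ka = x²/(1.19 − x) = 1.3 × 10^-4
Since Ka ≪ C₀, x ≈ √(Ka·C₀) = 1.24 × 10^-2 M.
Check: 1% ionized — well under 5%, approximation valid.
pH = −log(1.24 × 10^-2) = 1.91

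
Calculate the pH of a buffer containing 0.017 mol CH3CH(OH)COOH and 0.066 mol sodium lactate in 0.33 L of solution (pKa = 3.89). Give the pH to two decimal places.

pH = 4.48

Henderson–Hasselbalch: pH = pKa + log([CH3CH(OH)COO-]/[CH3CH(OH)COOH]) = 3.89 + log(0.066/0.017)
pH = 3.89 + (+0.589) = 4.48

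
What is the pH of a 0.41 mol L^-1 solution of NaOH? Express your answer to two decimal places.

pH = 13.61

NaOH is a strong base; [OH-] = 0.41 M.
pOH = -log(0.41) = 0.39
pH = 14.00 - 0.39 = 13.61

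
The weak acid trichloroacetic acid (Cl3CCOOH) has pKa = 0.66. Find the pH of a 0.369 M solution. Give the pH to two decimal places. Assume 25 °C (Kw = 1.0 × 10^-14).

Cl3CCOOH ⇌ Cl3CCOO- + H+
Ka = 10^(−0.66) = 2.19 × 10^-1
From the ICE table, Ka = x²/(0.369 − x) = 2.19 × 10^-1.
Here C₀/Ka ≈ 1.68, so the small-x approximation fails. Use the quadratic:
x = [−0.219 + √(0.219² + 0.323)]/2 = 1.95 × 10^-1 M
pH = −log[H+] = −log(1.95 × 10^-1) = 0.71

pH = 0.71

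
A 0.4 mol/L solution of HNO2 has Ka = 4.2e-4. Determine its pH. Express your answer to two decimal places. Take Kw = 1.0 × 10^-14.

pH = 1.89

HNO2 ⇌ NO2- + H+
From the ICE table, Ka = [H+]²/(0.4 − [H+]) = 4.2 × 10^-4.
Neglecting [H+] in the denominator: [H+] = √(4.2 × 10^-4 × 0.4) = 1.30 × 10^-2 M
Check: 3.2% ionized — well under 5%, approximation valid.
pH = −log(1.30 × 10^-2) = 1.89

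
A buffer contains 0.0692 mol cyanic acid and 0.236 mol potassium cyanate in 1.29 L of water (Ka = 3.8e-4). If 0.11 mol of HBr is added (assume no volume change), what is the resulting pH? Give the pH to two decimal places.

pH = 3.27

After neutralization: n(HOCN) = 0.179 mol, n(OCN-) = 0.126 mol.
pKa = −log(3.8 × 10^-4) = 3.420
pH = pKa + log([A⁻]/[HA]) = 3.420 + log(0.126/0.179) = 3.420 -0.152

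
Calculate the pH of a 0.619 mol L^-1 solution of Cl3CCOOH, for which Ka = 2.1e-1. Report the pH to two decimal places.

Cl3CCOOH ⇌ Cl3CCOO- + H+
From the ICE table, Ka = [H+]²/(0.619 − [H+]) = 2.1 × 10^-1.
Here C₀/Ka ≈ 2.95, so the small-[H+] approximation fails. Use the quadratic:
[H+] = [−0.21 + √(0.21² + 0.52)]/2 = 2.71 × 10^-1 M
pH = −log[H+] = −log(2.71 × 10^-1) = 0.57

pH = 0.57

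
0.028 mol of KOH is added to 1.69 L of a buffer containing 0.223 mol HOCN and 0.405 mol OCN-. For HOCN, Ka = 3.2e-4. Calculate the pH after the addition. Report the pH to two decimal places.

pH = 3.84

OH- converts HOCN to OCN-: HOCN → 0.195 mol, OCN- → 0.433 mol.
pKa = −log(3.2 × 10^-4) = 3.495
pH = pKa + log([A⁻]/[HA]) = 3.495 + log(0.433/0.195) = 3.495 +0.346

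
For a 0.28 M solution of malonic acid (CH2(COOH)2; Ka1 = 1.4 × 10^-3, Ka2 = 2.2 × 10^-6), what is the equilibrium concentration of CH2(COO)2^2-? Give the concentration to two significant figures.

2.2 × 10^-6 M

First ionization gives [H+] ≈ [CH2(COOH)COO-] = 1.91 × 10^-2 M.
Second step: Ka2 = [H+][CH2(COO)2^2-]/[CH2(COOH)COO-] ≈ [CH2(COO)2^2-] (since [H+] ≈ [CH2(COOH)COO-]).
So [CH2(COO)2^2-] ≈ Ka2.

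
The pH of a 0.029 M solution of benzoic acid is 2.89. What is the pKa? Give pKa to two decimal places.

[H+] = 10^(-2.89) = 1.29 × 10^-3 M
At equilibrium [HA] = 0.029 − 1.29 × 10^-3 = 2.77 × 10^-2 M
Ka = [H+][A-]/[HA] = (1.29 × 10^-3)² / 2.77 × 10^-2 = 6.01 × 10^-5
pKa = -log(6.01 × 10^-5) = 4.22

pKa = 4.22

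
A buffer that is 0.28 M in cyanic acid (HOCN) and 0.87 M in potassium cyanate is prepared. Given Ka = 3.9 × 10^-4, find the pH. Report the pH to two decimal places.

pH = 3.90

pKa = −log(3.9 × 10^-4) = 3.409
pH = pKa + log([A⁻]/[HA]) = 3.409 + log(0.87/0.28)
pH = 3.409 + (+0.492) = 3.90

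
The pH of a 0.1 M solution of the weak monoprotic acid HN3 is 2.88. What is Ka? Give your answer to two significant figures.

[H+] = 10^(-2.88) = 1.32 × 10^-3 M
At equilibrium [HA] = 0.1 − 1.32 × 10^-3 = 9.87 × 10^-2 M
Ka = [H+][A-]/[HA] = (1.32 × 10^-3)² / 9.87 × 10^-2 = 1.8 × 10^-5

Ka = 1.8 × 10^-5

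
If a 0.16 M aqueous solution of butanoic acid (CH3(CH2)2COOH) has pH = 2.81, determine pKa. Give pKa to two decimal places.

[H+] = 10^(-2.81) = 1.55 × 10^-3 M
At equilibrium [HA] = 0.16 − 1.55 × 10^-3 = 1.58 × 10^-1 M
Ka = [H+][A-]/[HA] = (1.55 × 10^-3)² / 1.58 × 10^-1 = 1.52 × 10^-5
pKa = -log(1.52 × 10^-5) = 4.82

pKa = 4.82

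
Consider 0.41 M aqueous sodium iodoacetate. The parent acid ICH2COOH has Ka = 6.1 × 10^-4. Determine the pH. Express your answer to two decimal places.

pH = 8.41

ICH2COO- is the conjugate base of the weak acid ICH2COOH.
Kb = Kw/Ka = 1.0×10^-14 / 6.1 × 10^-4 = 1.64 × 10^-11
From the ICE table, Kb = x²/(0.41 − x) = 1.64 × 10^-11.
Since Kb ≪ C₀, x ≈ √(Kb·C₀) = 2.59 × 10^-6 M.
pOH = 5.59, so pH = 14.00 − pOH = 8.41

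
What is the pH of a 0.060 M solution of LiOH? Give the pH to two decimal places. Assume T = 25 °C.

pH = 12.78

LiOH is a strong base; [OH-] = 0.06 M.
pOH = -log(0.06) = 1.22
pH = 14.00 - 1.22 = 12.78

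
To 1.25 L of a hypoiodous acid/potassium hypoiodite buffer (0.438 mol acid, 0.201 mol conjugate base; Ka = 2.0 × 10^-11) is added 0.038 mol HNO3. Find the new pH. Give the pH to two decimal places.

After neutralization: n(HOI) = 0.476 mol, n(OI-) = 0.163 mol.
pKa = −log(2.0 × 10^-11) = 10.699
pH = pKa + log(n_OI-/n_HOI) = 10.699 + log(0.163/0.476) = 10.699 + (-0.465)

pH = 10.23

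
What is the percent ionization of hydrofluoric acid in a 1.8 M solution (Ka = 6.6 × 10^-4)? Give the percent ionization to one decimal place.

1.9%

HF ⇌ F- + H+; let x = [H+] at equilibrium.
x ≈ √(Ka·C₀) = √(6.6 × 10^-4 × 1.8) = 3.45 × 10^-2 M
Fraction ionized = 3.45 × 10^-2 / 1.8 = 0.0192 → 1.9%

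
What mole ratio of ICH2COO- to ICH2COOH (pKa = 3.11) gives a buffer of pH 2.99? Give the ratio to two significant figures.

ratio = 0.76

pH = pKa + log(r) ⇒ log(r) = 2.99 − 3.11 = -0.12
r = [ICH2COO-]/[ICH2COOH] = 10^(-0.12) = 0.759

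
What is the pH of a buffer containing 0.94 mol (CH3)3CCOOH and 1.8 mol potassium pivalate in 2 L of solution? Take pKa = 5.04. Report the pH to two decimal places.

pH = 5.32

Henderson–Hasselbalch: pH = pKa + log([(CH3)3CCOO-]/[(CH3)3CCOOH]) = 5.04 + log(1.8/0.94)
pH = 5.04 + (+0.282) = 5.32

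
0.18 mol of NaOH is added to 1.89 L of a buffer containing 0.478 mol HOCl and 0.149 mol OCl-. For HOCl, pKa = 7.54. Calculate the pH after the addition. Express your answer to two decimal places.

After neutralization: n(HOCl) = 0.298 mol, n(OCl-) = 0.329 mol.
pH = pKa + log([A⁻]/[HA]) = 7.54 + log(0.329/0.298) = 7.54 +0.043

pH = 7.58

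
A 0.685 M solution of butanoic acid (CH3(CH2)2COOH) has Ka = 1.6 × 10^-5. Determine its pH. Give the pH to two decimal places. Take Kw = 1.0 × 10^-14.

CH3(CH2)2COOH ⇌ CH3(CH2)2COO- + H+
Ka = x²/(0.685 − x) = 1.6 × 10^-5
Neglecting x in the denominator: x = √(1.6 × 10^-5 × 0.685) = 3.31 × 10^-3 M
pH = −log[H+] = −log(3.31 × 10^-3) = 2.48

pH = 2.48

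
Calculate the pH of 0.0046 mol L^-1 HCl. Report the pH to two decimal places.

pH = 2.34

HCl is a strong acid and dissociates completely, so [H+] = 0.0046 M.
pH = -log(0.0046) = 2.34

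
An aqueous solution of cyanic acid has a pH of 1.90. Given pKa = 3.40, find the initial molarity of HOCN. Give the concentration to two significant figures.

[H+] = 10^(-1.90) = 1.26 × 10^-2 M = x
Ka = 10^(−3.40) = 3.98 × 10^-4
Ka = x²/(C₀ − x) ⇒ C₀ = x + x²/Ka
C₀ = 1.26 × 10^-2 + (1.26 × 10^-2)²/(3.98 × 10^-4) = 4.11 × 10^-1 M

C₀ = 4.1 × 10^-1 M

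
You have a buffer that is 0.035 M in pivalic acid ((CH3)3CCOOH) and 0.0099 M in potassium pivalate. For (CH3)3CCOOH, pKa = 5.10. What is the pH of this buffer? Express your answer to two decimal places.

Using pH = pKa + log([base]/[acid]) with [base]/[acid] = 0.0099/0.035:
pH = 5.10 + (-0.548) = 4.55

pH = 4.55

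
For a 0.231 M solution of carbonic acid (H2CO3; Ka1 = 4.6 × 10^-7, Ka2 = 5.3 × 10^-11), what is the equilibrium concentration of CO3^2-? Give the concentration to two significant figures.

5.3 × 10^-11 M

First ionization gives [H+] ≈ [HCO3-] = 3.26 × 10^-4 M.
Second step: Ka2 = [H+][CO3^2-]/[HCO3-] ≈ [CO3^2-] (since [H+] ≈ [HCO3-]).
So [CO3^2-] ≈ Ka2.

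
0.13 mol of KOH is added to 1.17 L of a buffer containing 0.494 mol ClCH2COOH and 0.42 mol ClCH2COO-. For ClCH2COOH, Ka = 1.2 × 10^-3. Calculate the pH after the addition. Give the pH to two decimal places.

pH = 3.10

OH- converts ClCH2COOH to ClCH2COO-: ClCH2COOH → 0.364 mol, ClCH2COO- → 0.55 mol.
pKa = −log(1.2 × 10^-3) = 2.921
pH = pKa + log([A⁻]/[HA]) = 2.921 + log(0.55/0.364) = 2.921 +0.179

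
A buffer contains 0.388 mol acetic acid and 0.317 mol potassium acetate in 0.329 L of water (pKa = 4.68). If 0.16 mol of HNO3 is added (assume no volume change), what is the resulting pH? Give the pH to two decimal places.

After neutralization: n(CH3COOH) = 0.548 mol, n(CH3COO-) = 0.157 mol.
Henderson–Hasselbalch with mole ratio 0.157/0.548: pH = 4.68 + (-0.543)

pH = 4.14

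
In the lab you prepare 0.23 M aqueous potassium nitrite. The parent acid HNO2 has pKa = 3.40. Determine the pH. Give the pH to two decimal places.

NO2- is the conjugate base of the weak acid HNO2.
Ka = 10^(−3.40) = 3.98 × 10^-4
Kb = Kw/Ka = 1.0×10^-14 / 3.98 × 10^-4 = 2.51 × 10^-11
Kb = [OH-]²/(0.23 − [OH-]) = 2.51 × 10^-11
Assume [OH-] ≪ 0.23: [OH-] ≈ √(2.51 × 10^-11 × 0.23) = 2.40 × 10^-6 M
([OH-]/C₀ = 0.001% < 5%, so the approximation holds.)
pOH = −log(2.40 × 10^-6) = 5.62; pH = 14.00 − 5.62 = 8.38

pH = 8.38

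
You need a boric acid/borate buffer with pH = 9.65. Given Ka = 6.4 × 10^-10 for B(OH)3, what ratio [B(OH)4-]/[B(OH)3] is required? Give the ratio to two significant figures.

ratio = 2.9

pKa = -log(6.4 × 10^-10) = 9.194
pH = pKa + log(r) ⇒ log(r) = 9.65 − 9.194 = +0.456
r = [B(OH)4-]/[B(OH)3] = 10^(+0.456) = 2.86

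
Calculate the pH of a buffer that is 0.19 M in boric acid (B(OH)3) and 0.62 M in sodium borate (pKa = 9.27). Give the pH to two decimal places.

pH = pKa + log([A⁻]/[HA]) = 9.27 + log(0.62/0.19)
pH = 9.27 + (+0.514) = 9.78

pH = 9.78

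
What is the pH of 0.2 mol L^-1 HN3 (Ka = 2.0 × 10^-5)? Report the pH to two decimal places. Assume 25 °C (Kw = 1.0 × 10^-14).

HN3 ⇌ N3- + H+
From the ICE table, Ka = x²/(0.2 − x) = 2.0 × 10^-5.
Neglecting x in the denominator: x = √(2.0 × 10^-5 × 0.2) = 2.00 × 10^-3 M
pH = −log(2.00 × 10^-3) = 2.70

pH = 2.70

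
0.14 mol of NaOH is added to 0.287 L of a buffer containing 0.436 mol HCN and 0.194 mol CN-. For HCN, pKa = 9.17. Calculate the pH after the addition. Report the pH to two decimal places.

pH = 9.22

OH- converts HCN to CN-: HCN → 0.296 mol, CN- → 0.334 mol.
Henderson–Hasselbalch with mole ratio 0.334/0.296: pH = 9.17 + (+0.052)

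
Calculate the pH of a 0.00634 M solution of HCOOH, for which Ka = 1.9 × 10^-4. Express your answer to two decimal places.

HCOOH ⇌ HCOO- + H+
From the ICE table, Ka = x²/(0.00634 − x) = 1.9 × 10^-4.
Here C₀/Ka ≈ 33.4, so the small-x approximation fails. Use the quadratic:
x = (−Ka + √(Ka² + 4·Ka·C₀))/2 = 1.01 × 10^-3 M
pH = −log[H+] = −log(1.01 × 10^-3) = 3.00

pH = 3.00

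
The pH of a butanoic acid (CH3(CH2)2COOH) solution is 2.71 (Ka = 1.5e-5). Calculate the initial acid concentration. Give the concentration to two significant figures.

[H+] = 10^(-2.71) = 1.95 × 10^-3 M = x
Ka = x²/(C₀ − x) ⇒ C₀ = x + x²/Ka
C₀ = 1.95 × 10^-3 + (1.95 × 10^-3)²/(1.5 × 10^-5) = 2.55 × 10^-1 M

C₀ = 2.6 × 10^-1 M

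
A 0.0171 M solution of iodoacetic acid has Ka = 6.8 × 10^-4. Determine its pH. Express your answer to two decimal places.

pH = 2.51

ICH2COOH ⇌ ICH2COO- + H+
From the ICE table, Ka = [H+]²/(0.0171 − [H+]) = 6.8 × 10^-4.
The 5% rule fails; solving [H+]² + Ka·[H+] − Ka·C₀ = 0 exactly:
[H+] = (−Ka + √(Ka² + 4·Ka·C₀))/2 = 3.09 × 10^-3 M
pH = −log[H+] = −log(3.09 × 10^-3) = 2.51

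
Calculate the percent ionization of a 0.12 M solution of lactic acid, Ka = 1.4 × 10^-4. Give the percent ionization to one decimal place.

CH3CH(OH)COOH ⇌ CH3CH(OH)COO- + H+; let x = [H+] at equilibrium.
x ≈ √(Ka·C₀) = √(1.4 × 10^-4 × 0.12) = 4.10 × 10^-3 M
Fraction ionized = 4.10 × 10^-3 / 0.12 = 0.0342 → 3.4%

3.4%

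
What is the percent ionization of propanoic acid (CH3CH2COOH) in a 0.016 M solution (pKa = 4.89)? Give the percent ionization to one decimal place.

2.8%

CH3CH2COOH ⇌ CH3CH2COO- + H+; let x = [H+] at equilibrium.
Ka = 10^(−4.89) = 1.29 × 10^-5
x ≈ √(Ka·C₀) = √(1.29 × 10^-5 × 0.016) = 4.54 × 10^-4 M
Fraction ionized = 4.54 × 10^-4 / 0.016 = 0.0284 → 2.8%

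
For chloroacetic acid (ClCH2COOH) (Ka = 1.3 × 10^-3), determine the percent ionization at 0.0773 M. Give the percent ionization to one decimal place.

ClCH2COOH ⇌ ClCH2COO- + H+; let x = [H+] at equilibrium.
Ka = x²/(C₀ − x); solving the quadratic gives x = 9.40 × 10^-3 M.
% ionization = x/C₀ × 100% = 9.40 × 10^-3/0.0773 × 100% = 12.2%

12.2%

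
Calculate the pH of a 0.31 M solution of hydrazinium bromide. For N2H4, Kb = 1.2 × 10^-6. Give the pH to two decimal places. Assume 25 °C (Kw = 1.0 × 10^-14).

N2H5+ is the conjugate acid of the weak base N2H4.
Ka = Kw/Kb = 1.0×10^-14 / 1.2 × 10^-6 = 8.33 × 10^-9
Ka = x²/(0.31 − x) = 8.33 × 10^-9
Neglecting x in the denominator: x = √(8.33 × 10^-9 × 0.31) = 5.08 × 10^-5 M
(x/C₀ = 0.016% < 5%, so the approximation holds.)
pH = −log[H+] = −log(5.08 × 10^-5) = 4.29

pH = 4.29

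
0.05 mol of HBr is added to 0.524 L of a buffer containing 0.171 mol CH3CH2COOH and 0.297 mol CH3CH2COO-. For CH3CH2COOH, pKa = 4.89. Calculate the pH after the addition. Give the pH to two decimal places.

pH = 4.94

After neutralization: n(CH3CH2COOH) = 0.221 mol, n(CH3CH2COO-) = 0.247 mol.
pH = pKa + log([A⁻]/[HA]) = 4.89 + log(0.247/0.221) = 4.89 +0.048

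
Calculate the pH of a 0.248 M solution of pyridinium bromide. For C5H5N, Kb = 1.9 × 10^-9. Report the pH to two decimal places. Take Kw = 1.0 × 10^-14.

C5H5NH+ is the conjugate acid of the weak base C5H5N.
Ka = Kw/Kb = 1.0×10^-14 / 1.9 × 10^-9 = 5.26 × 10^-6
Ka = [H+]²/(0.248 − [H+]) = 5.26 × 10^-6
Neglecting [H+] in the denominator: [H+] = √(5.26 × 10^-6 × 0.248) = 1.14 × 10^-3 M
Check: 0.46% ionized — well under 5%, approximation valid.
pH = −log(1.14 × 10^-3) = 2.94

pH = 2.94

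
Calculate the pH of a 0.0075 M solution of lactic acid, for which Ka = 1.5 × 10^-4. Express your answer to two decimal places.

pH = 3.01

CH3CH(OH)COOH ⇌ CH3CH(OH)COO- + H+
From the ICE table, Ka = x²/(0.0075 − x) = 1.5 × 10^-4.
Here C₀/Ka ≈ 50, so the small-x approximation fails. Use the quadratic:
x = [−0.00015 + √(0.00015² + 4.5e-06)]/2 = 9.88 × 10^-4 M
pH = −log(9.88 × 10^-4) = 3.01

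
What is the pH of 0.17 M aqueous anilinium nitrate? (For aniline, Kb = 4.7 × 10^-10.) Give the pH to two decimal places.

pH = 2.72

C6H5NH3+ is the conjugate acid of the weak base C6H5NH2.
Ka = Kw/Kb = 1.0×10^-14 / 4.7 × 10^-10 = 2.13 × 10^-5
From the ICE table, Ka = [H+]²/(0.17 − [H+]) = 2.13 × 10^-5.
Assume [H+] ≪ 0.17: [H+] ≈ √(2.13 × 10^-5 × 0.17) = 1.90 × 10^-3 M
Check: 1.1% ionized — well under 5%, approximation valid.
pH = −log(1.90 × 10^-3) = 2.72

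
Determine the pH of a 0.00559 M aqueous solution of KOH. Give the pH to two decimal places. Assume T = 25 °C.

KOH is a strong base; [OH-] = 0.00559 M.
pOH = -log(0.00559) = 2.25
pH = 14.00 - 2.25 = 11.75

pH = 11.75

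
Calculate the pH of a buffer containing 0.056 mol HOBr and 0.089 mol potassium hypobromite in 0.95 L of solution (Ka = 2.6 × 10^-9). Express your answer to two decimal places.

pH = 8.79

pKa = −log(2.6 × 10^-9) = 8.585
pH = pKa + log([A⁻]/[HA]) = 8.585 + log(0.089/0.056)
pH = 8.585 + (+0.201) = 8.79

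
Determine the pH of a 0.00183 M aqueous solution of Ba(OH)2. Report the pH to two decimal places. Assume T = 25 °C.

Ba(OH)2 is a strong base (each formula unit releases 2 OH-); [OH-] = 0.00366 M.
pOH = -log(0.00366) = 2.44
pH = 14.00 - 2.44 = 11.56

pH = 11.56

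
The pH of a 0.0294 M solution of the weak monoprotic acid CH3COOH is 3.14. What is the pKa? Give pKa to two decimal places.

[H+] = 10^(-3.14) = 7.24 × 10^-4 M
At equilibrium [HA] = 0.0294 − 7.24 × 10^-4 = 2.87 × 10^-2 M
Ka = [H+][A-]/[HA] = (7.24 × 10^-4)² / 2.87 × 10^-2 = 1.83 × 10^-5
pKa = -log(1.83 × 10^-5) = 4.74

pKa = 4.74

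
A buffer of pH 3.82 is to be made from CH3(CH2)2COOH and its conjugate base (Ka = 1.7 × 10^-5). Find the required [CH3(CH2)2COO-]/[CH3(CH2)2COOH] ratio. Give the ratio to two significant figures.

pKa = -log(1.7 × 10^-5) = 4.770
pH = pKa + log(r) ⇒ log(r) = 3.82 − 4.770 = -0.950
r = [CH3(CH2)2COO-]/[CH3(CH2)2COOH] = 10^(-0.950) = 0.112

ratio = 0.11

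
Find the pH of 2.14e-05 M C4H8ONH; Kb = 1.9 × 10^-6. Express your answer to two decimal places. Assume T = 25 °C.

C4H8ONH + H2O ⇌ C4H8ONH2+ + OH-
Kb = [OH-]²/(2.14e-05 − [OH-]) = 1.9 × 10^-6
Here C₀/Kb ≈ 11.3, so the small-[OH-] approximation fails. Use the quadratic:
[OH-] = [−1.9e-06 + √(1.9e-06² + 1.63e-10)]/2 = 5.50 × 10^-6 M
pOH = −log(5.50 × 10^-6) = 5.26; pH = 14.00 − 5.26 = 8.74

pH = 8.74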